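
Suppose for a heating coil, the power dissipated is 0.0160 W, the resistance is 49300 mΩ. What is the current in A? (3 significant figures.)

0.0180 A

Rearranging P = I²R for I: I = √(P/R).
P = 0.0160 W; R = 49300 mΩ = 49.30 Ω.
I = 0.01802 A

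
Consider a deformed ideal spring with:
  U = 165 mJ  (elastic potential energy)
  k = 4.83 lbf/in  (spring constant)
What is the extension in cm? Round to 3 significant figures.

Solving U = ½k·x² for x: x = √(2U/k).
U = 165 mJ = 0.1650 J; k = 4.83 lbf/in = 845.9 N/m.
x = 0.01975 m
0.01975 m × (1 cm / 0.01000 m) = 1.975 cm

1.98 cm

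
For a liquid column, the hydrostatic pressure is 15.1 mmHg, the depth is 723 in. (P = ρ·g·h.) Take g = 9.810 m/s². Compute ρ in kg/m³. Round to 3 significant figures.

11.2 kg/m³

Solving P = ρ·g·h for ρ: ρ = P/(g·h).
P = 15.1 mmHg = 2013 Pa; h = 723 in = 18.36 m; g = 9.810 m/s².
ρ = 11.17 kg/m³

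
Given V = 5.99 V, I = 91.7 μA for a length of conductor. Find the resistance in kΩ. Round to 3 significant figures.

65.3 kΩ

Solving V = I·R for R: R = V/I.
V = 5.99 V; I = 91.7 μA = 9.170×10^-5 A.
R = 65322 Ω
65322 Ω × (1 kΩ / 1000 Ω) = 65.32 kΩ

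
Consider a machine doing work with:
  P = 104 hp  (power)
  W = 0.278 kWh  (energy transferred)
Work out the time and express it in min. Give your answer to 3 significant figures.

Rearranging: t = W/P.
P = 104 hp = 77553 W; W = 0.278 kWh = 1.001×10^6 J.
t = 12.90 s
12.90 s × (1 min / 60.00 s) = 0.2151 min

0.215 min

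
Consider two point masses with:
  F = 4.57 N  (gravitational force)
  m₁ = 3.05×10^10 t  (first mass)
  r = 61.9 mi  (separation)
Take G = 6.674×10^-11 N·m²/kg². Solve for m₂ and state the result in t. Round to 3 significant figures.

22300 t

From Newton's law of gravitation: m₂ = F·r²/(G·m₁).
F = 4.57 N; m₁ = 3.05×10^10 t = 3.050×10^13 kg; r = 61.9 mi = 99618 m; G = 6.674×10^-11 N·m²/kg².
m₂ = 2.228×10^7 kg
2.228×10^7 kg × (1 t / 1000 kg) = 22280 t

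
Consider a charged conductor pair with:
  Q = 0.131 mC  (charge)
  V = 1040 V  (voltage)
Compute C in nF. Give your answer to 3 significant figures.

Directly: C = Q/V.
Q = 0.131 mC = 1.310×10^-4 C; V = 1040 V.
C = 1.260×10^-7 F
1.260×10^-7 F × (1 nF / 1.000×10^-9 F) = 126.0 nF

126 nF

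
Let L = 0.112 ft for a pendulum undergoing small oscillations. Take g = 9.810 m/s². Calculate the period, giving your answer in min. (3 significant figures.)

Directly: T = 2π√(L/g).
L = 0.112 ft = 0.03414 m; g = 9.810 m/s².
T = 0.3706 s
0.3706 s × (1 min / 60.00 s) = 0.006177 min

0.00618 min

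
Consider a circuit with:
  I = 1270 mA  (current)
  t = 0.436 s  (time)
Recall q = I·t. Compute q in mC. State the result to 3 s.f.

554 mC

Directly: q = It.
I = 1270 mA = 1.270 A; t = 0.436 s.
q = 0.5537 C  (the unit combination reduces to A·s = C)
0.5537 C × (1 mC / 0.001000 C) = 553.7 mC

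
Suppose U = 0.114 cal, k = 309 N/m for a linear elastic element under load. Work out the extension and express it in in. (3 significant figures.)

Rearranging U = ½k·x² for x: x = √(2U/k).
U = 0.114 cal = 0.4770 J; k = 309 N/m.
x = 0.05556 m
0.05556 m × (1 in / 0.02540 m) = 2.188 in

2.19 in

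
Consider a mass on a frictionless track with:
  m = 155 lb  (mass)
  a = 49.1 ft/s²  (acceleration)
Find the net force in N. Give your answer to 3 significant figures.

Directly: F = m·a.
m = 155 lb = 70.31 kg; a = 49.1 ft/s² = 14.97 m/s².
F = 1052 N

1050 N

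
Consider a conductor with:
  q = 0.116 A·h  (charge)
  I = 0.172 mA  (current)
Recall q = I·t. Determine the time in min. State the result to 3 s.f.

40500 min

Solving q = I·t for t: t = q/I.
q = 0.116 A·h = 417.6 C; I = 0.172 mA = 1.720×10^-4 A.
t = 2.428×10^6 s
2.428×10^6 s × (1 min / 60.00 s) = 40465 min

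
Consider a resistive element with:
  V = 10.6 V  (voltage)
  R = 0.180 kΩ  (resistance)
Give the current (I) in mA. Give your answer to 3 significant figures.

From Ohm's law: I = V/R.
V = 10.6 V; R = 0.180 kΩ = 180.0 Ω.
I = 0.05889 A
0.05889 A × (1 mA / 0.001000 A) = 58.89 mA

58.9 mA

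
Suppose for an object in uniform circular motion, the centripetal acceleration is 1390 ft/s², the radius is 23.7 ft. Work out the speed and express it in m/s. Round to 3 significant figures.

Rearranging a = v²/r for v: v = √(a·r).
a = 1390 ft/s² = 423.7 m/s²; r = 23.7 ft = 7.224 m.
v = 55.32 m/s

55.3 m/s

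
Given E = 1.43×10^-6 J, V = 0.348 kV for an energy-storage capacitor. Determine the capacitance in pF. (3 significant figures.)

Rearranging E = ½C·V² for C: C = 2E/V².
E = 1.43×10^-6 J; V = 0.348 kV = 348.0 V.
C = 2.362×10^-11 F
2.362×10^-11 F × (1 pF / 1.000×10^-12 F) = 23.62 pF

23.6 pF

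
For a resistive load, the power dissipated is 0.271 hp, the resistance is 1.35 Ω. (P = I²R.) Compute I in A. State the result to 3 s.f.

Rearranging: I = √(P/R).
P = 0.271 hp = 202.1 W; R = 1.35 Ω.
I = 12.23 A

12.2 A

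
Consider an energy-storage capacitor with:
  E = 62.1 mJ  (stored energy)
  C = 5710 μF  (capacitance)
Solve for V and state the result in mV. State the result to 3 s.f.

4660 mV

Rearranging: V = √(2E/C).
E = 62.1 mJ = 0.06210 J; C = 5710 μF = 0.005710 F.
V = 4.664 V
4.664 V × (1 mV / 0.001000 V) = 4664 mV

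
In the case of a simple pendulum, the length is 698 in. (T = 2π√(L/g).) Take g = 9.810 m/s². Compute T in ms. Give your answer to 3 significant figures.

8450 ms

T is given directly by: T = 2π√(L/g).
L = 698 in = 17.73 m; g = 9.810 m/s².
T = 8.447 s
8.447 s × (1 ms / 0.001000 s) = 8447 ms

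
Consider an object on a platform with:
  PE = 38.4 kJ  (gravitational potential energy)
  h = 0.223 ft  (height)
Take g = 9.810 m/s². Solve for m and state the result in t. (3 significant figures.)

Solving PE = m·g·h for m: m = PE/(g·h).
PE = 38.4 kJ = 38400 J; h = 0.223 ft = 0.06797 m; g = 9.810 m/s².
m = 57589 kg
57589 kg × (1 t / 1000 kg) = 57.59 t

57.6 t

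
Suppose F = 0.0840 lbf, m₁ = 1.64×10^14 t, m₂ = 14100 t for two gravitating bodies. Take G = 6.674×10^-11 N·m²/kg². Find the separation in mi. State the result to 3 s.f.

12600 mi

Rearranging F = G·m₁·m₂/r² for r: r = √(G·m₁m₂/F).
F = 0.0840 lbf = 0.3737 N; m₁ = 1.64×10^14 t = 1.640×10^17 kg; m₂ = 14100 t = 1.410×10^7 kg; G = 6.674×10^-11 N·m²/kg².
r = 2.032×10^7 m
2.032×10^7 m × (1 mi / 1609 m) = 12628 mi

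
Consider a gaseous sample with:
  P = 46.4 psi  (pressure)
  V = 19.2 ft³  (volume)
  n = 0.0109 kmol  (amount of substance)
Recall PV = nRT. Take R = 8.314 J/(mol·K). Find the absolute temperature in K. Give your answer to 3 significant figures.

1920 K

Rearranging: T = PV/(nR).
P = 46.4 psi = 3.199×10^5 Pa; V = 19.2 ft³ = 0.5437 m³; n = 0.0109 kmol = 10.90 mol; R = 8.314 J/(mol·K).
T = 1919 K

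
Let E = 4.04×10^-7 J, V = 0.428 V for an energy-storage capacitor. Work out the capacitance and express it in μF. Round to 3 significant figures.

Solving E = ½C·V² for C: C = 2E/V².
E = 4.04×10^-7 J; V = 0.428 V.
C = 4.411×10^-6 F
4.411×10^-6 F × (1 μF / 1.000×10^-6 F) = 4.411 μF

4.41 μF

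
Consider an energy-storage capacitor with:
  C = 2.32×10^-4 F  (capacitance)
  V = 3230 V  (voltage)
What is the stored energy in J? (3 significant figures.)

E is given directly by: E = ½CV².
C = 2.32×10^-4 F; V = 3230 V.
E = 1210 J

1210 J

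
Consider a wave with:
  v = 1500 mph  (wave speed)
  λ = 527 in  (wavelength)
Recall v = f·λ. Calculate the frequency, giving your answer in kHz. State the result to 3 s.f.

0.0501 kHz

Solving v = f·λ for f: f = v/λ.
v = 1500 mph = 670.6 m/s; λ = 527 in = 13.39 m.
f = 50.09 Hz
50.09 Hz × (1 kHz / 1000 Hz) = 0.05009 kHz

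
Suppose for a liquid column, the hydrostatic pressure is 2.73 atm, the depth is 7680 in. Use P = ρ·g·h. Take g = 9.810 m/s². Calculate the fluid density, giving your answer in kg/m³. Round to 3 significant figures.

Rearranging P = ρ·g·h for ρ: ρ = P/(g·h).
P = 2.73 atm = 2.766×10^5 Pa; h = 7680 in = 195.1 m; g = 9.810 m/s².
ρ = 144.5 kg/m³

145 kg/m³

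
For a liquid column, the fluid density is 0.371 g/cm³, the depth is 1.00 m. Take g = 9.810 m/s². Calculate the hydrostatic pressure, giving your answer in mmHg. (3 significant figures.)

27.3 mmHg

Directly: P = ρgh.
ρ = 0.371 g/cm³ = 371.0 kg/m³; h = 1.00 m; g = 9.810 m/s².
P = 3640 Pa
3640 Pa × (1 mmHg / 133.3 Pa) = 27.30 mmHg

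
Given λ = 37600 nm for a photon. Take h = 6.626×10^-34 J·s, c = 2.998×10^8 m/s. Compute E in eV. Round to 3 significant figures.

0.0330 eV

E is given directly by: E = hc/λ.
λ = 37600 nm = 3.760×10^-5 m; h = 6.626×10^-34 J·s; c = 2.998×10^8 m/s.
E = 5.283×10^-21 J  (the unit combination reduces to kg·m²/s² = J)
5.283×10^-21 J × (1 eV / 1.602×10^-19 J) = 0.03298 eV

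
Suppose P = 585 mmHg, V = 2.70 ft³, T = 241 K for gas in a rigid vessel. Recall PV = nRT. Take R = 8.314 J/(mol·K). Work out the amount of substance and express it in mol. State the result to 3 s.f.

Rearranging PV = nRT for n: n = PV/(RT).
P = 585 mmHg = 77993 Pa; V = 2.70 ft³ = 0.07646 m³; T = 241 K; R = 8.314 J/(mol·K).
n = 2.976 mol

2.98 mol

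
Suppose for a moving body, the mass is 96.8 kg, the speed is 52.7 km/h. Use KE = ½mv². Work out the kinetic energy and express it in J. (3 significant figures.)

Directly: KE = ½mv².
m = 96.8 kg; v = 52.7 km/h = 14.64 m/s.
KE = 10372 J

10400 J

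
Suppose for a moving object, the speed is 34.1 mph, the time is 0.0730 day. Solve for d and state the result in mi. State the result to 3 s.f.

59.7 mi

Solving v = d/t for d: d = v·t.
v = 34.1 mph = 15.24 m/s; t = 0.0730 day = 6307 s.
d = 96147 m
96147 m × (1 mi / 1609 m) = 59.74 mi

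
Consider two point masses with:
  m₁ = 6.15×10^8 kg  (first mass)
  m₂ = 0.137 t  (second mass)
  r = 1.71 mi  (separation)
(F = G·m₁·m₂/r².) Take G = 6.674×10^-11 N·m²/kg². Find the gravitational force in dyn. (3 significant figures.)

0.0742 dyn

From Newton's law of gravitation: F = Gm₁m₂/r².
m₁ = 6.15×10^8 kg; m₂ = 0.137 t = 137.0 kg; r = 1.71 mi = 2752 m; G = 6.674×10^-11 N·m²/kg².
F = 7.425×10^-7 N
7.425×10^-7 N × (1 dyn / 1.000×10^-5 N) = 0.07425 dyn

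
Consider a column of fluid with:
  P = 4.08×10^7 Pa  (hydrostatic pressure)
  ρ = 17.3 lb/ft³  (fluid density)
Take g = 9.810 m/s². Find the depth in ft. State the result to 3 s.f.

Solving P = ρ·g·h for h: h = P/(ρ·g).
P = 4.08×10^7 Pa; ρ = 17.3 lb/ft³ = 277.1 kg/m³; g = 9.810 m/s².
h = 15008 m
15008 m × (1 ft / 0.3048 m) = 49239 ft

49200 ft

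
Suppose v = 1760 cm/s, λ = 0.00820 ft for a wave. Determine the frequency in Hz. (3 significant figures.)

Solving v = f·λ for f: f = v/λ.
v = 1760 cm/s = 17.60 m/s; λ = 0.00820 ft = 0.002499 m.
f = 7042 Hz

7040 Hz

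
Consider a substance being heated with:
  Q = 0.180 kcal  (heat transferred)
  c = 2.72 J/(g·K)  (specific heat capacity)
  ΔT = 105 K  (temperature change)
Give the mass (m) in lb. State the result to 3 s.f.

Rearranging: m = Q/(c·ΔT).
Q = 0.180 kcal = 753.1 J; c = 2.72 J/(g·K) = 2720 J/(kg·K); ΔT = 105 K.
m = 0.002637 kg
0.002637 kg × (1 lb / 0.4536 kg) = 0.005814 lb

0.00581 lb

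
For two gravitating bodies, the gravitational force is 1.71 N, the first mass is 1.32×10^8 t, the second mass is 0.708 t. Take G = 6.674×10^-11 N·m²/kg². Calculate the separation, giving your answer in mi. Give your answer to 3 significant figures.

0.0375 mi

From Newton's law of gravitation: r = √(G·m₁m₂/F).
F = 1.71 N; m₁ = 1.32×10^8 t = 1.320×10^11 kg; m₂ = 0.708 t = 708.0 kg; G = 6.674×10^-11 N·m²/kg².
r = 60.39 m
60.39 m × (1 mi / 1609 m) = 0.03753 mi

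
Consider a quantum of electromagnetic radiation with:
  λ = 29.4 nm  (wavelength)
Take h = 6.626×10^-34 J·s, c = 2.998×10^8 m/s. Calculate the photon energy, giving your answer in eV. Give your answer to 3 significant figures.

42.2 eV

Directly: E = hc/λ.
λ = 29.4 nm = 2.940×10^-8 m; h = 6.626×10^-34 J·s; c = 2.998×10^8 m/s.
E = 6.757×10^-18 J
6.757×10^-18 J × (1 eV / 1.602×10^-19 J) = 42.17 eV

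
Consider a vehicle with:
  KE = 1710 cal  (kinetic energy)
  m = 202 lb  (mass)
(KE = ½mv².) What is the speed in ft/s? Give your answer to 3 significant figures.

41.0 ft/s

Rearranging KE = ½mv² for v: v = √(2·KE/m).
KE = 1710 cal = 7155 J; m = 202 lb = 91.63 kg.
v = 12.50 m/s
12.50 m/s × (1 ft/s / 0.3048 m/s) = 41.00 ft/s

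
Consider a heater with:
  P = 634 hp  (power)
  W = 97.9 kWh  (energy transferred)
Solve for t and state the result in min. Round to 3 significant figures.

Rearranging: t = W/P.
P = 634 hp = 4.728×10^5 W; W = 97.9 kWh = 3.524×10^8 J.
t = 745.5 s
745.5 s × (1 min / 60.00 s) = 12.42 min

12.4 min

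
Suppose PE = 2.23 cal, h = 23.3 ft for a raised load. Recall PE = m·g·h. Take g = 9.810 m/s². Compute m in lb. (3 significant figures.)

0.295 lb

Rearranging: m = PE/(g·h).
PE = 2.23 cal = 9.330 J; h = 23.3 ft = 7.102 m; g = 9.810 m/s².
m = 0.1339 kg
0.1339 kg × (1 lb / 0.4536 kg) = 0.2953 lb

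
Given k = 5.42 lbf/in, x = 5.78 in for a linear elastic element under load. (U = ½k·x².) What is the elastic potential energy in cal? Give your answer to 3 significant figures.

U is given directly by: U = ½kx².
k = 5.42 lbf/in = 949.2 N/m; x = 5.78 in = 0.1468 m.
U = 10.23 J  (the unit combination reduces to kg·m²/s² = J)
10.23 J × (1 cal / 4.184 J) = 2.445 cal

2.44 cal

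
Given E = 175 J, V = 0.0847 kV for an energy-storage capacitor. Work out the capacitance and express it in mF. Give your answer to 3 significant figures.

48.8 mF

Rearranging: C = 2E/V².
E = 175 J; V = 0.0847 kV = 84.70 V.
C = 0.04879 F
0.04879 F × (1 mF / 0.001000 F) = 48.79 mF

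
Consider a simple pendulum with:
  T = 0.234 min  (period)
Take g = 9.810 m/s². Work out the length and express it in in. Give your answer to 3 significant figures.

Rearranging T = 2π√(L/g) for L: L = g·(T/2π)².
T = 0.234 min = 14.04 s; g = 9.810 m/s².
L = 48.98 m
48.98 m × (1 in / 0.02540 m) = 1928 in

1930 in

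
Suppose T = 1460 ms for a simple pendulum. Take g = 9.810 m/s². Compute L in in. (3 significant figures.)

Rearranging T = 2π√(L/g) for L: L = g·(T/2π)².
T = 1460 ms = 1.460 s; g = 9.810 m/s².
L = 0.5297 m
0.5297 m × (1 in / 0.02540 m) = 20.85 in

20.9 in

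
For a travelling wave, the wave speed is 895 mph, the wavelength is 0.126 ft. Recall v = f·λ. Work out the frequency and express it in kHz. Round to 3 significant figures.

10.4 kHz

Solving v = f·λ for f: f = v/λ.
v = 895 mph = 400.1 m/s; λ = 0.126 ft = 0.03840 m.
f = 10418 Hz
10418 Hz × (1 kHz / 1000 Hz) = 10.42 kHz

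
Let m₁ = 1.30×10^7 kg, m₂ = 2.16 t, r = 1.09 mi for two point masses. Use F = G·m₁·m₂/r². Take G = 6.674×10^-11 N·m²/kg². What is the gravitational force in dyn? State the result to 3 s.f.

0.0609 dyn

Directly: F = Gm₁m₂/r².
m₁ = 1.30×10^7 kg; m₂ = 2.16 t = 2160 kg; r = 1.09 mi = 1754 m; G = 6.674×10^-11 N·m²/kg².
F = 6.090×10^-7 N
6.090×10^-7 N × (1 dyn / 1.000×10^-5 N) = 0.06090 dyn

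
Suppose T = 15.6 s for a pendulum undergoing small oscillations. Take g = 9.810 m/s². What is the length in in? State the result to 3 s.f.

Rearranging T = 2π√(L/g) for L: L = g·(T/2π)².
T = 15.6 s; g = 9.810 m/s².
L = 60.47 m
60.47 m × (1 in / 0.02540 m) = 2381 in

2380 in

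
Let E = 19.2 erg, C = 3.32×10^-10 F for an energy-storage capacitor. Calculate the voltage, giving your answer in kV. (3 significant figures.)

0.108 kV

Solving E = ½C·V² for V: V = √(2E/C).
E = 19.2 erg = 1.920×10^-6 J; C = 3.32×10^-10 F.
V = 107.5 V
107.5 V × (1 kV / 1000 V) = 0.1075 kV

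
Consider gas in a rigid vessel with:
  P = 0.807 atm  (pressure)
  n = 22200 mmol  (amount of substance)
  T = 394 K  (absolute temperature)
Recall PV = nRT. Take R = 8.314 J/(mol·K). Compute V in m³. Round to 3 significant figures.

Rearranging: V = nRT/P.
P = 0.807 atm = 81769 Pa; n = 22200 mmol = 22.20 mol; T = 394 K; R = 8.314 J/(mol·K).
V = 0.8893 m³

0.889 m³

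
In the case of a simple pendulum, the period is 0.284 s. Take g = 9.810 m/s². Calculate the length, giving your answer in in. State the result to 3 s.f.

0.789 in

Rearranging T = 2π√(L/g) for L: L = g·(T/2π)².
T = 0.284 s; g = 9.810 m/s².
L = 0.02004 m
0.02004 m × (1 in / 0.02540 m) = 0.7891 in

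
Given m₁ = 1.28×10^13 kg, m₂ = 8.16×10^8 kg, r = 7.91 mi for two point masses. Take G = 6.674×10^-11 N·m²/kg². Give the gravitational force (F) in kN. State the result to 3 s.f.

From Newton's law of gravitation: F = Gm₁m₂/r².
m₁ = 1.28×10^13 kg; m₂ = 8.16×10^8 kg; r = 7.91 mi = 12730 m; G = 6.674×10^-11 N·m²/kg².
F = 4302 N
4302 N × (1 kN / 1000 N) = 4.302 kN

4.30 kN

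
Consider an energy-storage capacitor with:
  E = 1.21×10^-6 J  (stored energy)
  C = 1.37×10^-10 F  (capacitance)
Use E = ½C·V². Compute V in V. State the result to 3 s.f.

133 V

Rearranging E = ½C·V² for V: V = √(2E/C).
E = 1.21×10^-6 J; C = 1.37×10^-10 F.
V = 132.9 V  (the unit combination reduces to kg·m²/(A·s³) = V)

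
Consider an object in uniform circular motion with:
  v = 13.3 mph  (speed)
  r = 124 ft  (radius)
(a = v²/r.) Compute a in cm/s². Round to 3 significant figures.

93.5 cm/s²

a is given directly by: a = v²/r.
v = 13.3 mph = 5.946 m/s; r = 124 ft = 37.80 m.
a = 0.9353 m/s²
0.9353 m/s² × (1 cm/s² / 0.01000 m/s²) = 93.53 cm/s²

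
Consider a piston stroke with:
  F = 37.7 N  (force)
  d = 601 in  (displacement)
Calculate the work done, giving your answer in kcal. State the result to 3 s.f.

0.138 kcal

Directly: W = F·d.
F = 37.7 N; d = 601 in = 15.27 m.
W = 575.5 J
575.5 J × (1 kcal / 4184 J) = 0.1375 kcal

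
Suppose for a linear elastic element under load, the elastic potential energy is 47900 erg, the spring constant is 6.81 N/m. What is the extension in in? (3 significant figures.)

Rearranging U = ½k·x² for x: x = √(2U/k).
U = 47900 erg = 0.004790 J; k = 6.81 N/m.
x = 0.03751 m
0.03751 m × (1 in / 0.02540 m) = 1.477 in

1.48 in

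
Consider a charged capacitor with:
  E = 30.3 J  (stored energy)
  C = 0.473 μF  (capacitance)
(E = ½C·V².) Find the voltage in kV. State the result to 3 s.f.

Solving E = ½C·V² for V: V = √(2E/C).
E = 30.3 J; C = 0.473 μF = 4.730×10^-7 F.
V = 11319 V  (the unit combination reduces to kg·m²/(A·s³) = V)
11319 V × (1 kV / 1000 V) = 11.32 kV

11.3 kV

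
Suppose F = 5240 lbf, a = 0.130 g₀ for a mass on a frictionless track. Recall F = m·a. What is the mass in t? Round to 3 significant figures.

From Newton's second law: m = F/a.
F = 5240 lbf = 23309 N; a = 0.130 g₀ = 1.275 m/s².
m = 18283 kg
18283 kg × (1 t / 1000 kg) = 18.28 t

18.3 t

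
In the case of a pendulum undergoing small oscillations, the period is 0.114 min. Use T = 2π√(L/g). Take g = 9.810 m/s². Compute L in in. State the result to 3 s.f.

458 in

Solving T = 2π√(L/g) for L: L = g·(T/2π)².
T = 0.114 min = 6.840 s; g = 9.810 m/s².
L = 11.63 m
11.63 m × (1 in / 0.02540 m) = 457.7 in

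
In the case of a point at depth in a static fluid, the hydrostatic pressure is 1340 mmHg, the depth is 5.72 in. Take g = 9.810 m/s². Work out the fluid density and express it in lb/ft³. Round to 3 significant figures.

Rearranging P = ρ·g·h for ρ: ρ = P/(g·h).
P = 1340 mmHg = 1.787×10^5 Pa; h = 5.72 in = 0.1453 m; g = 9.810 m/s².
ρ = 1.253×10^5 kg/m³
1.253×10^5 kg/m³ × (1 lb/ft³ / 16.02 kg/m³) = 7825 lb/ft³

7830 lb/ft³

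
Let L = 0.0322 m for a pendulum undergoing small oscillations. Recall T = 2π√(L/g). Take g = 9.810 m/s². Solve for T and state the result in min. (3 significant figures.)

0.00600 min

Directly: T = 2π√(L/g).
L = 0.0322 m; g = 9.810 m/s².
T = 0.3600 s
0.3600 s × (1 min / 60.00 s) = 0.006000 min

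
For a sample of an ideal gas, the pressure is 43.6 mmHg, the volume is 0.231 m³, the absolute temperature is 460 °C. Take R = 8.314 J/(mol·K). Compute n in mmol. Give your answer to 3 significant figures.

Solving PV = nRT for n: n = PV/(RT).
P = 43.6 mmHg = 5813 Pa; V = 0.231 m³; T = 460 °C = 733.1 K; R = 8.314 J/(mol·K).
n = 0.2203 mol
0.2203 mol × (1 mmol / 0.001000 mol) = 220.3 mmol

220 mmol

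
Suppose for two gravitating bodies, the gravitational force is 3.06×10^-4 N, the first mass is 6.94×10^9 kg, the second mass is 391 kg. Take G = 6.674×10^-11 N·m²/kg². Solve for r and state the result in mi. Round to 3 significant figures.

0.478 mi

From Newton's law of gravitation: r = √(G·m₁m₂/F).
F = 3.06×10^-4 N; m₁ = 6.94×10^9 kg; m₂ = 391 kg; G = 6.674×10^-11 N·m²/kg².
r = 769.3 m
769.3 m × (1 mi / 1609 m) = 0.4780 mi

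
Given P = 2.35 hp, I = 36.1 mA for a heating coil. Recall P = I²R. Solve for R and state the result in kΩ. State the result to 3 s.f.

1340 kΩ

Rearranging: R = P/I².
P = 2.35 hp = 1752 W; I = 36.1 mA = 0.03610 A.
R = 1.345×10^6 Ω
1.345×10^6 Ω × (1 kΩ / 1000 Ω) = 1345 kΩ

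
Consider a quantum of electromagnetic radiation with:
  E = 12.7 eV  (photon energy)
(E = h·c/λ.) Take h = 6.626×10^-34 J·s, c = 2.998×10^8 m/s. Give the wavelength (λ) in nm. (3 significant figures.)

97.6 nm

Rearranging E = h·c/λ for λ: λ = hc/E.
E = 12.7 eV = 2.035×10^-18 J; h = 6.626×10^-34 J·s; c = 2.998×10^8 m/s.
λ = 9.763×10^-8 m
9.763×10^-8 m × (1 nm / 1.000×10^-9 m) = 97.63 nm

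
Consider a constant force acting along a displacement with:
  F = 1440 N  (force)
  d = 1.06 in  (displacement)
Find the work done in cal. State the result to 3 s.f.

9.27 cal

Directly: W = F·d.
F = 1440 N; d = 1.06 in = 0.02692 m.
W = 38.77 J  (the unit combination reduces to kg·m²/s² = J)
38.77 J × (1 cal / 4.184 J) = 9.266 cal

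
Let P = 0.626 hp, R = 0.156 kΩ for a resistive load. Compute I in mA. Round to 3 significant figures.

1730 mA

Rearranging: I = √(P/R).
P = 0.626 hp = 466.8 W; R = 0.156 kΩ = 156.0 Ω.
I = 1.730 A
1.730 A × (1 mA / 0.001000 A) = 1730 mA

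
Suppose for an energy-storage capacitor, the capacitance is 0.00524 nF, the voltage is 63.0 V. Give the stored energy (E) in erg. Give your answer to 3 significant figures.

E is given directly by: E = ½CV².
C = 0.00524 nF = 5.240×10^-12 F; V = 63.0 V.
E = 1.040×10^-8 J  (the unit combination reduces to kg·m²/s² = J)
1.040×10^-8 J × (1 erg / 1.000×10^-7 J) = 0.1040 erg

0.104 erg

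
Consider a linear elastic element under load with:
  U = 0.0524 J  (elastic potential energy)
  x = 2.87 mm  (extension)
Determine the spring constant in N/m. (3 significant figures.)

Solving U = ½k·x² for k: k = 2U/x².
U = 0.0524 J; x = 2.87 mm = 0.002870 m.
k = 12723 N/m

12700 N/m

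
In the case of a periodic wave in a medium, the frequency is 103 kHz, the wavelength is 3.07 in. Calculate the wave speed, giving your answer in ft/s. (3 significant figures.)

26400 ft/s

v is given directly by: v = fλ.
f = 103 kHz = 1.030×10^5 Hz; λ = 3.07 in = 0.07798 m.
v = 8032 m/s
8032 m/s × (1 ft/s / 0.3048 m/s) = 26351 ft/s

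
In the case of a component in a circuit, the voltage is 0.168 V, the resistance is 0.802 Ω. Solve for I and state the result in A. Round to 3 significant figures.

Rearranging V = I·R for I: I = V/R.
V = 0.168 V; R = 0.802 Ω.
I = 0.2095 A

0.209 A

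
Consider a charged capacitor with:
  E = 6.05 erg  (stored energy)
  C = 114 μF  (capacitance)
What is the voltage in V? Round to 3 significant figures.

0.103 V

Rearranging E = ½C·V² for V: V = √(2E/C).
E = 6.05 erg = 6.050×10^-7 J; C = 114 μF = 1.140×10^-4 F.
V = 0.1030 V  (the unit combination reduces to kg·m²/(A·s³) = V)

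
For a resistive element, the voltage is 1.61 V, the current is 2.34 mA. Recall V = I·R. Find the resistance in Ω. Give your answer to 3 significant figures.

Solving V = I·R for R: R = V/I.
V = 1.61 V; I = 2.34 mA = 0.002340 A.
R = 688.0 Ω

688 Ω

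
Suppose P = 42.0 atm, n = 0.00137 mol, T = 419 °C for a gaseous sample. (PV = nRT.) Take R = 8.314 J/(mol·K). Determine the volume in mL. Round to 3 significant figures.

1.85 mL

Rearranging PV = nRT for V: V = nRT/P.
P = 42.0 atm = 4.256×10^6 Pa; n = 0.00137 mol; T = 419 °C = 692.1 K; R = 8.314 J/(mol·K).
V = 1.853×10^-6 m³
1.853×10^-6 m³ × (1 mL / 1.000×10^-6 m³) = 1.853 mL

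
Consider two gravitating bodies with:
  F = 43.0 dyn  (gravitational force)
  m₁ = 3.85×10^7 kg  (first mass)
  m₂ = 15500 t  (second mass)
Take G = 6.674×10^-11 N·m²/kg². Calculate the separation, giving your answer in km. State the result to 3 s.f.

9.62 km

Rearranging F = G·m₁·m₂/r² for r: r = √(G·m₁m₂/F).
F = 43.0 dyn = 4.300×10^-4 N; m₁ = 3.85×10^7 kg; m₂ = 15500 t = 1.550×10^7 kg; G = 6.674×10^-11 N·m²/kg².
r = 9624 m
9624 m × (1 km / 1000 m) = 9.624 km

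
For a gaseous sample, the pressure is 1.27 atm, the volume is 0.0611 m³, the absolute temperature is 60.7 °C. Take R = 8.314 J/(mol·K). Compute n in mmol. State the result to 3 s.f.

2830 mmol

Rearranging: n = PV/(RT).
P = 1.27 atm = 1.287×10^5 Pa; V = 0.0611 m³; T = 60.7 °C = 333.8 K; R = 8.314 J/(mol·K).
n = 2.833 mol
2.833 mol × (1 mmol / 0.001000 mol) = 2833 mmol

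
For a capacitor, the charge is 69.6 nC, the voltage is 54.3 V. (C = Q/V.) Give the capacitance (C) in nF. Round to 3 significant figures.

Directly: C = Q/V.
Q = 69.6 nC = 6.960×10^-8 C; V = 54.3 V.
C = 1.282×10^-9 F
1.282×10^-9 F × (1 nF / 1.000×10^-9 F) = 1.282 nF

1.28 nF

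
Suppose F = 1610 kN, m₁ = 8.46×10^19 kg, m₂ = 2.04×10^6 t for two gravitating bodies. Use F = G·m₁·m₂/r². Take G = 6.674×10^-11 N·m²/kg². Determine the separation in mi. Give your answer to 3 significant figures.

1660 mi

From Newton's law of gravitation: r = √(G·m₁m₂/F).
F = 1610 kN = 1.610×10^6 N; m₁ = 8.46×10^19 kg; m₂ = 2.04×10^6 t = 2.040×10^9 kg; G = 6.674×10^-11 N·m²/kg².
r = 2.675×10^6 m
2.675×10^6 m × (1 mi / 1609 m) = 1662 mi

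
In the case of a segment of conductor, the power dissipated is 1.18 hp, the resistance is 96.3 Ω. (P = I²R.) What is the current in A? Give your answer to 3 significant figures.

Rearranging P = I²R for I: I = √(P/R).
P = 1.18 hp = 879.9 W; R = 96.3 Ω.
I = 3.023 A

3.02 A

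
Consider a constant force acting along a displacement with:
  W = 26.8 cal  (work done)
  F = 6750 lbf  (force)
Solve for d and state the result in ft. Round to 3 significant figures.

0.0123 ft

Rearranging W = F·d for d: d = W/F.
W = 26.8 cal = 112.1 J; F = 6750 lbf = 30025 N.
d = 0.003735 m
0.003735 m × (1 ft / 0.3048 m) = 0.01225 ft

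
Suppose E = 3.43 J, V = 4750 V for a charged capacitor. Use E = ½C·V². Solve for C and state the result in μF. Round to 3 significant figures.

0.304 μF

Solving E = ½C·V² for C: C = 2E/V².
E = 3.43 J; V = 4750 V.
C = 3.040×10^-7 F
3.040×10^-7 F × (1 μF / 1.000×10^-6 F) = 0.3040 μF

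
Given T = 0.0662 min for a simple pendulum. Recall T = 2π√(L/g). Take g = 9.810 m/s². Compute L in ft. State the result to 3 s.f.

Solving T = 2π√(L/g) for L: L = g·(T/2π)².
T = 0.0662 min = 3.972 s; g = 9.810 m/s².
L = 3.920 m
3.920 m × (1 ft / 0.3048 m) = 12.86 ft

12.9 ft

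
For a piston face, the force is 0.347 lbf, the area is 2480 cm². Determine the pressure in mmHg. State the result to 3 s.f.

0.0467 mmHg

Directly: P = F/A.
F = 0.347 lbf = 1.544 N; A = 2480 cm² = 0.2480 m².
P = 6.224 Pa  (the unit combination reduces to kg/(m·s²) = Pa)
6.224 Pa × (1 mmHg / 133.3 Pa) = 0.04668 mmHg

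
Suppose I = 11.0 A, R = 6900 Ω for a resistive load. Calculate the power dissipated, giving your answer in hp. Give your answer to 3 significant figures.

1120 hp

P is given directly by: P = I²R.
I = 11.0 A; R = 6900 Ω.
P = 8.349×10^5 W
8.349×10^5 W × (1 hp / 745.7 W) = 1120 hp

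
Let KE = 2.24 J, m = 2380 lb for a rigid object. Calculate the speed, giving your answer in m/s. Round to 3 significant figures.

Rearranging: v = √(2·KE/m).
KE = 2.24 J; m = 2380 lb = 1080 kg.
v = 0.06442 m/s

0.0644 m/s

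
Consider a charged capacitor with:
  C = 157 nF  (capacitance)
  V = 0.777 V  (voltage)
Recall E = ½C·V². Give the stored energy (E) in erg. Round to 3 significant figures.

0.474 erg

E is given directly by: E = ½CV².
C = 157 nF = 1.570×10^-7 F; V = 0.777 V.
E = 4.739×10^-8 J
4.739×10^-8 J × (1 erg / 1.000×10^-7 J) = 0.4739 erg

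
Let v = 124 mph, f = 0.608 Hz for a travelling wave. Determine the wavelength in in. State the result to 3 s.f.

3590 in

Rearranging v = f·λ for λ: λ = v/f.
v = 124 mph = 55.43 m/s; f = 0.608 Hz.
λ = 91.17 m
91.17 m × (1 in / 0.02540 m) = 3589 in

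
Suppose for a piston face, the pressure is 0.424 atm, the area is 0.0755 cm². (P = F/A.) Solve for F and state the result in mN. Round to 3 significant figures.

324 mN

Rearranging: F = P·A.
P = 0.424 atm = 42962 Pa; A = 0.0755 cm² = 7.550×10^-6 m².
F = 0.3244 N
0.3244 N × (1 mN / 0.001000 N) = 324.4 mN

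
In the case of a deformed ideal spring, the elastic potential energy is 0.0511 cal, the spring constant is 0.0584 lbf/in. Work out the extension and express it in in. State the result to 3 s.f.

Solving U = ½k·x² for x: x = √(2U/k).
U = 0.0511 cal = 0.2138 J; k = 0.0584 lbf/in = 10.23 N/m.
x = 0.2045 m
0.2045 m × (1 in / 0.02540 m) = 8.050 in

8.05 in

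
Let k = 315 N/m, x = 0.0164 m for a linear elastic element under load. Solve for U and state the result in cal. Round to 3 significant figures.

0.0101 cal

Directly: U = ½kx².
k = 315 N/m; x = 0.0164 m.
U = 0.04236 J
0.04236 J × (1 cal / 4.184 J) = 0.01012 cal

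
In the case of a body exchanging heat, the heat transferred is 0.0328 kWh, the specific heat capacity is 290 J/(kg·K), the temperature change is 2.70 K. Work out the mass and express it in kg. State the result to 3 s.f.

Rearranging: m = Q/(c·ΔT).
Q = 0.0328 kWh = 1.181×10^5 J; c = 290 J/(kg·K); ΔT = 2.70 K.
m = 150.8 kg

151 kg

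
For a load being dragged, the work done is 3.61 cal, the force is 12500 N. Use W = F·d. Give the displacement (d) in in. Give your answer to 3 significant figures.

0.0476 in

Solving W = F·d for d: d = W/F.
W = 3.61 cal = 15.10 J; F = 12500 N.
d = 0.001208 m
0.001208 m × (1 in / 0.02540 m) = 0.04757 in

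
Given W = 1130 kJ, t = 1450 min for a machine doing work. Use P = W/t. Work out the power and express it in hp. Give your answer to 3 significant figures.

0.0174 hp

Directly: P = W/t.
W = 1130 kJ = 1.130×10^6 J; t = 1450 min = 87000 s.
P = 12.99 W  (the unit combination reduces to kg·m²/s³ = W)
12.99 W × (1 hp / 745.7 W) = 0.01742 hp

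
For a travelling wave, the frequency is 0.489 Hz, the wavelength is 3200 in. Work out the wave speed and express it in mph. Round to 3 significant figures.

Directly: v = fλ.
f = 0.489 Hz; λ = 3200 in = 81.28 m.
v = 39.75 m/s
39.75 m/s × (1 mph / 0.4470 m/s) = 88.91 mph

88.9 mph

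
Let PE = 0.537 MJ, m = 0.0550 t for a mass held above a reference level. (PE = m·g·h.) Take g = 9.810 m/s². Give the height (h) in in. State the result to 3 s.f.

Rearranging PE = m·g·h for h: h = PE/(m·g).
PE = 0.537 MJ = 5.370×10^5 J; m = 0.0550 t = 55.00 kg; g = 9.810 m/s².
h = 995.3 m
995.3 m × (1 in / 0.02540 m) = 39184 in

39200 in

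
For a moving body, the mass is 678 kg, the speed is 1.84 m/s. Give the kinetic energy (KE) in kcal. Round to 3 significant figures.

KE is given directly by: KE = ½mv².
m = 678 kg; v = 1.84 m/s.
KE = 1148 J  (the unit combination reduces to kg·m²/s² = J)
1148 J × (1 kcal / 4184 J) = 0.2743 kcal

0.274 kcal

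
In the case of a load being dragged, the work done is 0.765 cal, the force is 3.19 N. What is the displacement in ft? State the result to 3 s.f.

3.29 ft

Rearranging: d = W/F.
W = 0.765 cal = 3.201 J; F = 3.19 N.
d = 1.003 m
1.003 m × (1 ft / 0.3048 m) = 3.292 ft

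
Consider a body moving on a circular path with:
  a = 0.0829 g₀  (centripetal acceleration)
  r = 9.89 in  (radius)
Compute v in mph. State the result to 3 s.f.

Rearranging a = v²/r for v: v = √(a·r).
a = 0.0829 g₀ = 0.8130 m/s²; r = 9.89 in = 0.2512 m.
v = 0.4519 m/s
0.4519 m/s × (1 mph / 0.4470 m/s) = 1.011 mph

1.01 mph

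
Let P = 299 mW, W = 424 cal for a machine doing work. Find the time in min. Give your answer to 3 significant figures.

98.9 min

Rearranging: t = W/P.
P = 299 mW = 0.2990 W; W = 424 cal = 1774 J.
t = 5933 s
5933 s × (1 min / 60.00 s) = 98.89 min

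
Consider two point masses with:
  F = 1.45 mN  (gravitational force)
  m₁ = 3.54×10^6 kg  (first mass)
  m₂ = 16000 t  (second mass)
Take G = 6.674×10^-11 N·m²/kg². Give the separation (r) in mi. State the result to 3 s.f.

Solving F = G·m₁·m₂/r² for r: r = √(G·m₁m₂/F).
F = 1.45 mN = 0.001450 N; m₁ = 3.54×10^6 kg; m₂ = 16000 t = 1.600×10^7 kg; G = 6.674×10^-11 N·m²/kg².
r = 1615 m
1615 m × (1 mi / 1609 m) = 1.003 mi

1.00 mi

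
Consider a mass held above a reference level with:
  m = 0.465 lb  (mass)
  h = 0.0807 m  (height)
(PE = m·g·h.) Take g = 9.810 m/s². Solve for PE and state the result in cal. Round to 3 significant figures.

Directly: PE = mgh.
m = 0.465 lb = 0.2109 kg; h = 0.0807 m; g = 9.810 m/s².
PE = 0.1670 J  (the unit combination reduces to kg·m²/s² = J)
0.1670 J × (1 cal / 4.184 J) = 0.03991 cal

0.0399 cal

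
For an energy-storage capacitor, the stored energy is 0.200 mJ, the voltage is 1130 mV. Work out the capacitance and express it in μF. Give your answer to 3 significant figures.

Solving E = ½C·V² for C: C = 2E/V².
E = 0.200 mJ = 2.000×10^-4 J; V = 1130 mV = 1.130 V.
C = 3.133×10^-4 F
3.133×10^-4 F × (1 μF / 1.000×10^-6 F) = 313.3 μF

313 μF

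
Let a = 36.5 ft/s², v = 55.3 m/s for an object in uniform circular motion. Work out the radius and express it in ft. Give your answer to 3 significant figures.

Solving a = v²/r for r: r = v²/a.
a = 36.5 ft/s² = 11.13 m/s²; v = 55.3 m/s.
r = 274.9 m
274.9 m × (1 ft / 0.3048 m) = 901.8 ft

902 ft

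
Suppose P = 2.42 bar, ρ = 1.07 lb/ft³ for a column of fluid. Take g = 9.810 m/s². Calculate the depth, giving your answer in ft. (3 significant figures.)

4720 ft

Rearranging P = ρ·g·h for h: h = P/(ρ·g).
P = 2.42 bar = 2.420×10^5 Pa; ρ = 1.07 lb/ft³ = 17.14 kg/m³; g = 9.810 m/s².
h = 1439 m
1439 m × (1 ft / 0.3048 m) = 4722 ft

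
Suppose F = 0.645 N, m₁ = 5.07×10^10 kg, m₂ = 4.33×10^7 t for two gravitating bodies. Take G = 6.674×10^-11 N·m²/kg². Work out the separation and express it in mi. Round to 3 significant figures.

From Newton's law of gravitation: r = √(G·m₁m₂/F).
F = 0.645 N; m₁ = 5.07×10^10 kg; m₂ = 4.33×10^7 t = 4.330×10^10 kg; G = 6.674×10^-11 N·m²/kg².
r = 4.766×10^5 m
4.766×10^5 m × (1 mi / 1609 m) = 296.2 mi

296 mi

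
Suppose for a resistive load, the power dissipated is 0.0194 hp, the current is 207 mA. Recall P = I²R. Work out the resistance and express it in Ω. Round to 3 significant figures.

Rearranging: R = P/I².
P = 0.0194 hp = 14.47 W; I = 207 mA = 0.2070 A.
R = 337.6 Ω

338 Ω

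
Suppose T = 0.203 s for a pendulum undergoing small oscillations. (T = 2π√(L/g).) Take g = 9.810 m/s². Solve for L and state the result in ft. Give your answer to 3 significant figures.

Rearranging T = 2π√(L/g) for L: L = g·(T/2π)².
T = 0.203 s; g = 9.810 m/s².
L = 0.01024 m
0.01024 m × (1 ft / 0.3048 m) = 0.03360 ft

0.0336 ft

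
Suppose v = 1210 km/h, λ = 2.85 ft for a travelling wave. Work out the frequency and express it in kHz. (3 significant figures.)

Solving v = f·λ for f: f = v/λ.
v = 1210 km/h = 336.1 m/s; λ = 2.85 ft = 0.8687 m.
f = 386.9 Hz
386.9 Hz × (1 kHz / 1000 Hz) = 0.3869 kHz

0.387 kHz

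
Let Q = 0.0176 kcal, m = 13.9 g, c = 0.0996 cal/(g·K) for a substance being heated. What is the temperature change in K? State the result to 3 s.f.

12.7 K

Solving Q = m·c·ΔT for ΔT: ΔT = Q/(m·c).
Q = 0.0176 kcal = 73.64 J; m = 13.9 g = 0.01390 kg; c = 0.0996 cal/(g·K) = 416.7 J/(kg·K).
ΔT = 12.71 K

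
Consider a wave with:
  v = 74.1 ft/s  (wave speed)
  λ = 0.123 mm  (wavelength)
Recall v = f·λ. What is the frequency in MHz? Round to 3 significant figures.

Rearranging v = f·λ for f: f = v/λ.
v = 74.1 ft/s = 22.59 m/s; λ = 0.123 mm = 1.230×10^-4 m.
f = 1.836×10^5 Hz
1.836×10^5 Hz × (1 MHz / 1.000×10^6 Hz) = 0.1836 MHz

0.184 MHz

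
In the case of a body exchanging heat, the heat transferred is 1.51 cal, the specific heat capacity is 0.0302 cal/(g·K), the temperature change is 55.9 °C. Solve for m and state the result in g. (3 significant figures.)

0.894 g

Solving Q = m·c·ΔT for m: m = Q/(c·ΔT).
Q = 1.51 cal = 6.318 J; c = 0.0302 cal/(g·K) = 126.4 J/(kg·K); ΔT = 55.9 °C = 55.90 K.
m = 8.945×10^-4 kg
8.945×10^-4 kg × (1 g / 0.001000 kg) = 0.8945 g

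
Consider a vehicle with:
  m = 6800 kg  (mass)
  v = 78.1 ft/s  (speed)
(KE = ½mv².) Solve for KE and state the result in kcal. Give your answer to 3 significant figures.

Directly: KE = ½mv².
m = 6800 kg; v = 78.1 ft/s = 23.80 m/s.
KE = 1.927×10^6 J
1.927×10^6 J × (1 kcal / 4184 J) = 460.5 kcal

460 kcal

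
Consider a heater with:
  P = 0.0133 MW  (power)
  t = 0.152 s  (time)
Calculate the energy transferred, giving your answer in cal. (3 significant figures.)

Solving P = W/t for W: W = P·t.
P = 0.0133 MW = 13300 W; t = 0.152 s.
W = 2022 J  (the unit combination reduces to kg·m²/s² = J)
2022 J × (1 cal / 4.184 J) = 483.2 cal

483 cal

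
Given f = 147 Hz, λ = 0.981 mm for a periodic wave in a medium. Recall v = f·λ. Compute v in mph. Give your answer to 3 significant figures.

0.323 mph

v is given directly by: v = fλ.
f = 147 Hz; λ = 0.981 mm = 9.810×10^-4 m.
v = 0.1442 m/s
0.1442 m/s × (1 mph / 0.4470 m/s) = 0.3226 mph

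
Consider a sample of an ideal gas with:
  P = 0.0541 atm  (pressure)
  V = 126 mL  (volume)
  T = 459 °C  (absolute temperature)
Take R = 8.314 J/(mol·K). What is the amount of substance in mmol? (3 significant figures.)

Rearranging PV = nRT for n: n = PV/(RT).
P = 0.0541 atm = 5482 Pa; V = 126 mL = 1.260×10^-4 m³; T = 459 °C = 732.1 K; R = 8.314 J/(mol·K).
n = 1.135×10^-4 mol
1.135×10^-4 mol × (1 mmol / 0.001000 mol) = 0.1135 mmol

0.113 mmol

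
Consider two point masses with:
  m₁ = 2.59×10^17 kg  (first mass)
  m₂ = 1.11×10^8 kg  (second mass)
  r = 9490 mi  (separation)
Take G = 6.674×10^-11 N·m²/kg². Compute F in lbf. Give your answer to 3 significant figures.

1.85 lbf

From Newton's law of gravitation: F = Gm₁m₂/r².
m₁ = 2.59×10^17 kg; m₂ = 1.11×10^8 kg; r = 9490 mi = 1.527×10^7 m; G = 6.674×10^-11 N·m²/kg².
F = 8.226 N  (the unit combination reduces to kg·m/s² = N)
8.226 N × (1 lbf / 4.448 N) = 1.849 lbf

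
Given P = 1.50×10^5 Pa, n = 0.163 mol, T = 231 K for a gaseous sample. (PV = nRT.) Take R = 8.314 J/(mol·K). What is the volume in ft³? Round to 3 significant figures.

From the ideal-gas law: V = nRT/P.
P = 1.50×10^5 Pa; n = 0.163 mol; T = 231 K; R = 8.314 J/(mol·K).
V = 0.002087 m³
0.002087 m³ × (1 ft³ / 0.02832 m³) = 0.07370 ft³

0.0737 ft³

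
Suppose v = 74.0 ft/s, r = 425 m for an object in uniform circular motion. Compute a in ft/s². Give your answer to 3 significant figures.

3.93 ft/s²

a is given directly by: a = v²/r.
v = 74.0 ft/s = 22.56 m/s; r = 425 m.
a = 1.197 m/s²
1.197 m/s² × (1 ft/s² / 0.3048 m/s²) = 3.927 ft/s²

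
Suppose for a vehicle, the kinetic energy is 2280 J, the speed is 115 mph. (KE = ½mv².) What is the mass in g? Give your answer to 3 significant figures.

1730 g

Rearranging KE = ½mv² for m: m = 2·KE/v².
KE = 2280 J; v = 115 mph = 51.41 m/s.
m = 1.725 kg
1.725 kg × (1 g / 0.001000 kg) = 1725 g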